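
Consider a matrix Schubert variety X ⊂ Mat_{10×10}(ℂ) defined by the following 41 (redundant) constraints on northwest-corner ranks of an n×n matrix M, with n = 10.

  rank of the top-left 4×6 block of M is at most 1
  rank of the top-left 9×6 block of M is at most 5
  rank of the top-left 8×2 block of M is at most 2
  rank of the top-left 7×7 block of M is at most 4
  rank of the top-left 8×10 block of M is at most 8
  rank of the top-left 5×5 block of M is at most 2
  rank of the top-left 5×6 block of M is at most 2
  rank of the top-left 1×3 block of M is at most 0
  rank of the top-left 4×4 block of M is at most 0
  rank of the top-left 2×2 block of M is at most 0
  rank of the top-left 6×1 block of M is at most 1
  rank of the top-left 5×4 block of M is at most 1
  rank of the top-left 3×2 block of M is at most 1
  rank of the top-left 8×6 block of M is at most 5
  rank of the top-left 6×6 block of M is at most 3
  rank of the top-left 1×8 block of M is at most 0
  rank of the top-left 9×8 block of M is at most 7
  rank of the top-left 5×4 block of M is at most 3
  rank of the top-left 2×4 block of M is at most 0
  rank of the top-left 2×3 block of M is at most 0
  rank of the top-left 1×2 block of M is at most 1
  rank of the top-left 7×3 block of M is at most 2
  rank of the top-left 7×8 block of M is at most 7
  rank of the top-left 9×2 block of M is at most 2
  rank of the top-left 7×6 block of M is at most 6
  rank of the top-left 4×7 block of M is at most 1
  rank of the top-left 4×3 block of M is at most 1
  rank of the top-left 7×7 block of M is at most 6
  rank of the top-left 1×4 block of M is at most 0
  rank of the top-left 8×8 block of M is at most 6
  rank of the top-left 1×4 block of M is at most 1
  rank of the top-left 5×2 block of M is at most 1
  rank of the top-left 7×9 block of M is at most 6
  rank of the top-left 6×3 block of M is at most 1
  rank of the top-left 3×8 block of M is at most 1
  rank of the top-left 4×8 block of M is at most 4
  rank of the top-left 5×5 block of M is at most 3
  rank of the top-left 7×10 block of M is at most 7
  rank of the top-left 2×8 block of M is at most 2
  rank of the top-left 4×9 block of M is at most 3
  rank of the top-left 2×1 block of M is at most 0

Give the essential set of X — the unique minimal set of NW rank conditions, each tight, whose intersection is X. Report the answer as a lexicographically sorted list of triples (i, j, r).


Rank table r_w(10×10) implied by the 41 constraints:

  R[1]: 0, 0, 0, 0, 0, 0, 0, 0, 1, 1
  R[2]: 0, 0, 0, 0, 1, 1, 1, 1, 2, 2
  R[3]: 0, 0, 0, 0, 1, 1, 1, 1, 2, 3
  R[4]: 0, 0, 0, 0, 1, 1, 1, 2, 3, 4
  R[5]: 1, 1, 1, 1, 2, 2, 2, 3, 4, 5
  R[6]: 1, 1, 1, 2, 3, 3, 3, 4, 5, 6
  R[7]: 1, 2, 2, 3, 4, 4, 4, 5, 6, 7
  R[8]: 1, 2, 3, 4, 5, 5, 5, 6, 7, 8
  R[9]: 1, 2, 3, 4, 5, 5, 6, 7, 8, 9
  R[10]: 1, 2, 3, 4, 5, 6, 7, 8, 9, 10

so w = (9, 5, 10, 8, 1, 4, 2, 3, 7, 6).

6 SE-corners of the 28-cell Rothe diagram give Ess(w):

[(1, 8, 0), (3, 8, 1), (4, 4, 0), (4, 7, 1), (6, 3, 1), (9, 6, 5)]


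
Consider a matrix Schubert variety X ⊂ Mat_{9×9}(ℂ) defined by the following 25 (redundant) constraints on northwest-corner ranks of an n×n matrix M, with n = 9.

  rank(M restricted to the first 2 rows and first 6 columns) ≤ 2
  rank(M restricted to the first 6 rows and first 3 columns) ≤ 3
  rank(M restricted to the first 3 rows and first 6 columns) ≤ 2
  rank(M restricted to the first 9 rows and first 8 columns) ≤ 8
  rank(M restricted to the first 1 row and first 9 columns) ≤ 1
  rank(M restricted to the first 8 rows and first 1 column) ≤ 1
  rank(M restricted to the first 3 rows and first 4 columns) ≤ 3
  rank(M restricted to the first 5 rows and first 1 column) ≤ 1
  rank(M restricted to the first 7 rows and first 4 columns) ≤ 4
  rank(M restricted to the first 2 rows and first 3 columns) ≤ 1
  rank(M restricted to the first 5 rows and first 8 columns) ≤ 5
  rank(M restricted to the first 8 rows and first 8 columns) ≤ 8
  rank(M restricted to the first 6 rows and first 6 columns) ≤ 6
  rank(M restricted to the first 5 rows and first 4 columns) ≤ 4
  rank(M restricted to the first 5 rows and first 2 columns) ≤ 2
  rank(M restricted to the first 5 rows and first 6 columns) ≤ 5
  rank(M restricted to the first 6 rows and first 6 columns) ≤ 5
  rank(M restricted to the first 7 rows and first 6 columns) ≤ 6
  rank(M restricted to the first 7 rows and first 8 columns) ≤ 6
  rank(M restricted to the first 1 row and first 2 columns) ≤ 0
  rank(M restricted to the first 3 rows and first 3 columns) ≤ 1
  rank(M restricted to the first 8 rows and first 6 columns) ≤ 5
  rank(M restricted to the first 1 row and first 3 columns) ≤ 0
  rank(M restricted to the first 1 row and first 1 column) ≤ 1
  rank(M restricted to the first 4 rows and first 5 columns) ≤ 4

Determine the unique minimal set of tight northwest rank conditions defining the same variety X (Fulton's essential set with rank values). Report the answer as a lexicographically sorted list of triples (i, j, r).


Reconstructing r_w from the 25 given conditions:

  row 1: 0 | 0 | 0 | 1 | 1 | 1 | 1 | 1 | 1
  row 2: 1 | 1 | 1 | 2 | 2 | 2 | 2 | 2 | 2
  row 3: 1 | 1 | 1 | 2 | 2 | 2 | 3 | 3 | 3
  row 4: 1 | 2 | 2 | 3 | 3 | 3 | 4 | 4 | 4
  row 5: 1 | 2 | 3 | 4 | 4 | 4 | 5 | 5 | 5
  row 6: 1 | 2 | 3 | 4 | 5 | 5 | 6 | 6 | 6
  row 7: 1 | 2 | 3 | 4 | 5 | 5 | 6 | 6 | 7
  row 8: 1 | 2 | 3 | 4 | 5 | 5 | 6 | 7 | 8
  row 9: 1 | 2 | 3 | 4 | 5 | 6 | 7 | 8 | 9

hence w(1..9) = (4, 1, 7, 2, 3, 5, 9, 8, 6).

D(w) has 10 cells with 5 SE-corners; essential set:

[(1, 3, 0), (3, 3, 1), (3, 6, 2), (7, 8, 6), (8, 6, 5)]


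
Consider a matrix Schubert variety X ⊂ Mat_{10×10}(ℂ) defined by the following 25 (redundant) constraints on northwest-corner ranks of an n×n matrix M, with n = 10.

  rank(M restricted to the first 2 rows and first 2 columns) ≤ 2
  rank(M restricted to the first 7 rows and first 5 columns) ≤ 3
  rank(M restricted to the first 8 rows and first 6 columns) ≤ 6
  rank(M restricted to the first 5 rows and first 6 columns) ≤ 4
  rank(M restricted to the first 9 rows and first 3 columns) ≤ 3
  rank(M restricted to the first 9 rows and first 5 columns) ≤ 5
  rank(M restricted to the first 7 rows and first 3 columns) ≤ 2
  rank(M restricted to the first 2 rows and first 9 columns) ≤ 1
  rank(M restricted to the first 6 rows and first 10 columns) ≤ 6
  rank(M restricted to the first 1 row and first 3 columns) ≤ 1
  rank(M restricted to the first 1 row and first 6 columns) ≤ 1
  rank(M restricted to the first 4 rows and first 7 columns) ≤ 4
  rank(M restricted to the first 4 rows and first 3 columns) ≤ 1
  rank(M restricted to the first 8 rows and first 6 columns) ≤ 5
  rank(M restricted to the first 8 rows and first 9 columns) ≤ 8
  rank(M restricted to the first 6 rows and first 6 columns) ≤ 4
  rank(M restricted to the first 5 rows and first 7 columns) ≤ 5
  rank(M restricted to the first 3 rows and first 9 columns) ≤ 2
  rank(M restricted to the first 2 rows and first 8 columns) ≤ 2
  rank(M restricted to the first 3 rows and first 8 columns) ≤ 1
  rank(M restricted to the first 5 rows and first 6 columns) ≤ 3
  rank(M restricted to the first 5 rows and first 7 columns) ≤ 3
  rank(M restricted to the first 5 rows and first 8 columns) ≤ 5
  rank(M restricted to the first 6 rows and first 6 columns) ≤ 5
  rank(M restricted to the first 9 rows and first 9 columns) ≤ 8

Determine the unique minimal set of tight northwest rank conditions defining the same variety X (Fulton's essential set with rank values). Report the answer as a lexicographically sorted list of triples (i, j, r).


Rank table r_w(10×10) implied by the 25 constraints:

  R[1]: 1  1  1  1  1  1  1  1  1  1
  R[2]: 1  1  1  1  1  1  1  1  1  2
  R[3]: 1  1  1  1  1  1  1  1  2  3
  R[4]: 1  1  1  2  2  2  2  2  3  4
  R[5]: 1  2  2  3  3  3  3  3  4  5
  R[6]: 1  2  2  3  3  4  4  4  5  6
  R[7]: 1  2  2  3  3  4  5  5  6  7
  R[8]: 1  2  3  4  4  5  6  6  7  8
  R[9]: 1  2  3  4  5  6  7  7  8  9
  R[10]: 1  2  3  4  5  6  7  8  9  10

the unique w with this rank table is (1, 10, 9, 4, 2, 6, 7, 3, 5, 8).

5 SE-corners of the 21-cell Rothe diagram give Ess(w):

[(2, 9, 1), (3, 8, 1), (4, 3, 1), (7, 3, 2), (7, 5, 3)]


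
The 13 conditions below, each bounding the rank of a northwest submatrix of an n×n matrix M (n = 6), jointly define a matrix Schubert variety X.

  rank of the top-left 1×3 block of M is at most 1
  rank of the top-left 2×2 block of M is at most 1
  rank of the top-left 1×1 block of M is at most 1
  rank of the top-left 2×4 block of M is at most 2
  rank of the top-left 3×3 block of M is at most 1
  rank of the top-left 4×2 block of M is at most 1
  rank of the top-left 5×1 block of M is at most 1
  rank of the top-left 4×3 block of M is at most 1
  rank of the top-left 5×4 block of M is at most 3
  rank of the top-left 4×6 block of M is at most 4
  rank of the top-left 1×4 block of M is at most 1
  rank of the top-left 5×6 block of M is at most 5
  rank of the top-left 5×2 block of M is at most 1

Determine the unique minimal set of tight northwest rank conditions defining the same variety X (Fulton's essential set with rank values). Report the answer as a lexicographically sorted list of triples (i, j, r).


Computing R[i][j] = min implied NW-rank bound (n=6, 13 conditions):

  i=1: 1  1  1  1  1  1
  i=2: 1  1  1  2  2  2
  i=3: 1  1  1  2  3  3
  i=4: 1  1  1  2  3  4
  i=5: 1  1  2  3  4  5
  i=6: 1  2  3  4  5  6

hence w(1..6) = (1, 4, 5, 6, 3, 2).

Rothe diagram D(w) (7 cells), 2 SE-corners (essential conditions):

[(4, 3, 1), (5, 2, 1)]


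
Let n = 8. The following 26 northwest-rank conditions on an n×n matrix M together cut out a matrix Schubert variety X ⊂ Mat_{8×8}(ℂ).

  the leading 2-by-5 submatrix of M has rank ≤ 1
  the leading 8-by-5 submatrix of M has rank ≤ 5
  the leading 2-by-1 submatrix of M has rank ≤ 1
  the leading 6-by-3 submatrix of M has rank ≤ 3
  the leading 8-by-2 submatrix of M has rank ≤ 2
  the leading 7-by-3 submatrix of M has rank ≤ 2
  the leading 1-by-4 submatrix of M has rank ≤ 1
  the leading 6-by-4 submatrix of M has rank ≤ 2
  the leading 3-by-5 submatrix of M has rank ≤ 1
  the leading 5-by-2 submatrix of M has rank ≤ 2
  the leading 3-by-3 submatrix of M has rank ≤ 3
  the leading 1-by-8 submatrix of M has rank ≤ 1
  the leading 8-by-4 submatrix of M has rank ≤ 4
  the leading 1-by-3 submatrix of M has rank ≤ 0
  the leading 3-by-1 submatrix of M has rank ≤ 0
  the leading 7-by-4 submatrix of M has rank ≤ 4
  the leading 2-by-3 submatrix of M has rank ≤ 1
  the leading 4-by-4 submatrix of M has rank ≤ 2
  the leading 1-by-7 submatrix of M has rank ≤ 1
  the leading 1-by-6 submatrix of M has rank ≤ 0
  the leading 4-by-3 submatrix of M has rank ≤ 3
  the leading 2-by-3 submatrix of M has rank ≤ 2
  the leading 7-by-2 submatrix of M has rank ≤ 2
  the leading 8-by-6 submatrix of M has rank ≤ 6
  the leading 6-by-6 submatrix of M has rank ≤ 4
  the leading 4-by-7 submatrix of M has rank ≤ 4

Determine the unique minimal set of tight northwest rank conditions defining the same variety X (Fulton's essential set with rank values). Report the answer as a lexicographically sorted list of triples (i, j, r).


Propagating the 26 rank bounds to every northwest block:

  row 1: 0 0 0 0 0 0 1 1
  row 2: 0 1 1 1 1 1 2 2
  row 3: 0 1 1 1 1 2 3 3
  row 4: 1 2 2 2 2 3 4 4
  row 5: 1 2 2 2 3 4 5 5
  row 6: 1 2 2 2 3 4 5 6
  row 7: 1 2 2 3 4 5 6 7
  row 8: 1 2 3 4 5 6 7 8

hence w(1..8) = (7, 2, 6, 1, 5, 8, 4, 3).

5 SE-corners of the 16-cell Rothe diagram give Ess(w):

[(1, 6, 0), (3, 1, 0), (3, 5, 1), (6, 4, 2), (7, 3, 2)]


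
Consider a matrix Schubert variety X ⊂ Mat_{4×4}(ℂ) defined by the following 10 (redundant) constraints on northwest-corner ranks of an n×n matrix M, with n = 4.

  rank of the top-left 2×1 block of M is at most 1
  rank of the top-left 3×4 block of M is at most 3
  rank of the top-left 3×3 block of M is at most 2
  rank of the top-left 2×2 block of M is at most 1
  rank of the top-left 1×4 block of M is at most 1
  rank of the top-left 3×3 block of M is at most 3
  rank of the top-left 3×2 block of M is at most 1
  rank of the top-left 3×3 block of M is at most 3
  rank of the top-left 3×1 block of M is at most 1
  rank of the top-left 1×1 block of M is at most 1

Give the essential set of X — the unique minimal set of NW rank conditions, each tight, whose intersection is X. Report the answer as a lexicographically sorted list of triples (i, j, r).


Recovering R(i,j) via the rank-extension bound from the 10 conditions:

  row 1: 1, 1, 1, 1
  row 2: 1, 1, 2, 2
  row 3: 1, 1, 2, 3
  row 4: 1, 2, 3, 4

giving w = (1, 3, 4, 2) via Δ²R.

Rothe diagram D(w) (2 cells), 1 SE-corner (essential condition):

[(3, 2, 1)]


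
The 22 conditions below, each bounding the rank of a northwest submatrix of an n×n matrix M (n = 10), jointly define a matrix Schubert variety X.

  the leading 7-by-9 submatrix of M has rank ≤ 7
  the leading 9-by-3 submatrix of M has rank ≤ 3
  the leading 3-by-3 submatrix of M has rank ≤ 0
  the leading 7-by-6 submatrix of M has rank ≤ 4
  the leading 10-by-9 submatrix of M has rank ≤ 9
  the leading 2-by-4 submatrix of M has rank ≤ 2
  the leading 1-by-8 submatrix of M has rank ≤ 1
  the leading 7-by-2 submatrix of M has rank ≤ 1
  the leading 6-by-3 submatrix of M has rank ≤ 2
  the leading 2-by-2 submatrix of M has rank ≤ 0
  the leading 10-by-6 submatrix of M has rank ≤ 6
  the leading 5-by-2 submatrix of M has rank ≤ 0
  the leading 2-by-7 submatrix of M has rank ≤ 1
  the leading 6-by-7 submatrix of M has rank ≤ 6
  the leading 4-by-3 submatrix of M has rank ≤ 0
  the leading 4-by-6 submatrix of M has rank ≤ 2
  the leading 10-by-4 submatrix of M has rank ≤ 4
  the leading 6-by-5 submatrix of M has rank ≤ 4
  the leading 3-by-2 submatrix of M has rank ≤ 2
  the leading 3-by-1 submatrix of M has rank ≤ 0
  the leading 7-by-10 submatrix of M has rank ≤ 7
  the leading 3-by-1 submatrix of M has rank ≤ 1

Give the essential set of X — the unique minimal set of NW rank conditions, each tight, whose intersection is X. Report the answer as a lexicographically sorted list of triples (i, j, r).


Reconstructing r_w from the 22 given conditions:

  0 | 0 | 0 | 1 | 1 | 1 | 1 | 1 | 1 | 1
  0 | 0 | 0 | 1 | 1 | 1 | 1 | 2 | 2 | 2
  0 | 0 | 0 | 1 | 2 | 2 | 2 | 3 | 3 | 3
  0 | 0 | 0 | 1 | 2 | 2 | 3 | 4 | 4 | 4
  0 | 0 | 1 | 2 | 3 | 3 | 4 | 5 | 5 | 5
  1 | 1 | 2 | 3 | 4 | 4 | 5 | 6 | 6 | 6
  1 | 1 | 2 | 3 | 4 | 4 | 5 | 6 | 7 | 7
  1 | 2 | 3 | 4 | 5 | 5 | 6 | 7 | 8 | 8
  1 | 2 | 3 | 4 | 5 | 6 | 7 | 8 | 9 | 9
  1 | 2 | 3 | 4 | 5 | 6 | 7 | 8 | 9 | 10

so w = (4, 8, 5, 7, 3, 1, 9, 2, 6, 10).

ℓ(w)=20; the 6 essential cells (i,j,r):

[(2, 7, 1), (4, 3, 0), (4, 6, 2), (5, 2, 0), (7, 2, 1), (7, 6, 4)]


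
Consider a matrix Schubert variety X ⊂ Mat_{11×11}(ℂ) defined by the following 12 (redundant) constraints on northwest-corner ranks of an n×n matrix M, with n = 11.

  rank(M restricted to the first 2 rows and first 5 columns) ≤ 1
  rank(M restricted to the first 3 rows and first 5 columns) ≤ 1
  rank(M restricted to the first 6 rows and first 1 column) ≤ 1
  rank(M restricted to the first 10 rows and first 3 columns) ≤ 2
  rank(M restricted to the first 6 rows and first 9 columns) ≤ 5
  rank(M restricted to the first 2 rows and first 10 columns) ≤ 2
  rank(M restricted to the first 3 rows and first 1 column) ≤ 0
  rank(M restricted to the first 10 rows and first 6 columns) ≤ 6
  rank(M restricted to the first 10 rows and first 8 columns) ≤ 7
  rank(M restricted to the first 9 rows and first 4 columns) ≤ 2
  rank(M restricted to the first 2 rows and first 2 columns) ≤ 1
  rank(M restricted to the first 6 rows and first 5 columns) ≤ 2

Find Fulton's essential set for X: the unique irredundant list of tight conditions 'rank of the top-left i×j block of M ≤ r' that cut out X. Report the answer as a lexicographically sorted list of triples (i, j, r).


Reconstructing r_w from the 12 given conditions:

  i=1: 0  1  1  1  1  1  1  1  1  1  1
  i=2: 0  1  1  1  1  2  2  2  2  2  2
  i=3: 0  1  1  1  1  2  3  3  3  3  3
  i=4: 1  2  2  2  2  3  4  4  4  4  4
  i=5: 1  2  2  2  2  3  4  5  5  5  5
  i=6: 1  2  2  2  2  3  4  5  5  6  6
  i=7: 1  2  2  2  3  4  5  6  6  7  7
  i=8: 1  2  2  2  3  4  5  6  7  8  8
  i=9: 1  2  2  2  3  4  5  6  7  8  9
  i=10: 1  2  2  3  4  5  6  7  8  9  10
  i=11: 1  2  3  4  5  6  7  8  9  10  11

reading off 1-entries of Δ²R: w = (2, 6, 7, 1, 8, 10, 5, 9, 11, 4, 3).

D(w) has 23 cells with 6 SE-corners; essential set:

[(3, 1, 0), (3, 5, 1), (6, 5, 2), (6, 9, 5), (9, 4, 2), (10, 3, 2)]


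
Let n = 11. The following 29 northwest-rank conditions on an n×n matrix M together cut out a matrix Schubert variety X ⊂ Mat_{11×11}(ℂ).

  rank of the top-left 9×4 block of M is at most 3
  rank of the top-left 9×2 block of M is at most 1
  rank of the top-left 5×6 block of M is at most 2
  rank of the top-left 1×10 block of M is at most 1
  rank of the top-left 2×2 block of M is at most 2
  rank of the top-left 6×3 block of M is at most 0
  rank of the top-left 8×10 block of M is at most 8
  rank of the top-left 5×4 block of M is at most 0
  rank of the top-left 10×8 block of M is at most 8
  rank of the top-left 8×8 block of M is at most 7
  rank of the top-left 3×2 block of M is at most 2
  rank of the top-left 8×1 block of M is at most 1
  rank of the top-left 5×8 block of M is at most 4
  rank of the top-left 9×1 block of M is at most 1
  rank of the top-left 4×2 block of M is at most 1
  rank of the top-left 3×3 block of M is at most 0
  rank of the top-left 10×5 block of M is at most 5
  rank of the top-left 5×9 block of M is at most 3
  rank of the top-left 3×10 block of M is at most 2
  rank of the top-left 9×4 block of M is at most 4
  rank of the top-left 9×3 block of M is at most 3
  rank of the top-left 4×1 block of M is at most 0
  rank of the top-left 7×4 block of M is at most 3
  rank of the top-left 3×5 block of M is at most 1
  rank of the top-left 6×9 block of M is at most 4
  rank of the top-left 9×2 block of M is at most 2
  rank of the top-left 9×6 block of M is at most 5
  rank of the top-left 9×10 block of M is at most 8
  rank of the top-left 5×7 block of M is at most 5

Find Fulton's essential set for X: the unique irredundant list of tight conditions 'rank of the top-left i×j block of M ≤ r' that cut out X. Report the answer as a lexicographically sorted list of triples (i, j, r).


The tightest implied rank at each (i,j), from the 29 conditions:

  0, 0, 0, 0, 1, 1, 1, 1, 1, 1, 1
  0, 0, 0, 0, 1, 2, 2, 2, 2, 2, 2
  0, 0, 0, 0, 1, 2, 2, 2, 2, 2, 3
  0, 0, 0, 0, 1, 2, 3, 3, 3, 3, 4
  0, 0, 0, 0, 1, 2, 3, 3, 3, 4, 5
  0, 0, 0, 1, 2, 3, 4, 4, 4, 5, 6
  1, 1, 1, 2, 3, 4, 5, 5, 5, 6, 7
  1, 1, 2, 3, 4, 5, 6, 6, 6, 7, 8
  1, 1, 2, 3, 4, 5, 6, 7, 7, 8, 9
  1, 2, 3, 4, 5, 6, 7, 8, 8, 9, 10
  1, 2, 3, 4, 5, 6, 7, 8, 9, 10, 11

so w = (5, 6, 11, 7, 10, 4, 1, 3, 8, 2, 9).

D(w) has 31 cells with 5 SE-corners; essential set:

[(3, 10, 2), (5, 4, 0), (5, 9, 3), (6, 3, 0), (9, 2, 1)]


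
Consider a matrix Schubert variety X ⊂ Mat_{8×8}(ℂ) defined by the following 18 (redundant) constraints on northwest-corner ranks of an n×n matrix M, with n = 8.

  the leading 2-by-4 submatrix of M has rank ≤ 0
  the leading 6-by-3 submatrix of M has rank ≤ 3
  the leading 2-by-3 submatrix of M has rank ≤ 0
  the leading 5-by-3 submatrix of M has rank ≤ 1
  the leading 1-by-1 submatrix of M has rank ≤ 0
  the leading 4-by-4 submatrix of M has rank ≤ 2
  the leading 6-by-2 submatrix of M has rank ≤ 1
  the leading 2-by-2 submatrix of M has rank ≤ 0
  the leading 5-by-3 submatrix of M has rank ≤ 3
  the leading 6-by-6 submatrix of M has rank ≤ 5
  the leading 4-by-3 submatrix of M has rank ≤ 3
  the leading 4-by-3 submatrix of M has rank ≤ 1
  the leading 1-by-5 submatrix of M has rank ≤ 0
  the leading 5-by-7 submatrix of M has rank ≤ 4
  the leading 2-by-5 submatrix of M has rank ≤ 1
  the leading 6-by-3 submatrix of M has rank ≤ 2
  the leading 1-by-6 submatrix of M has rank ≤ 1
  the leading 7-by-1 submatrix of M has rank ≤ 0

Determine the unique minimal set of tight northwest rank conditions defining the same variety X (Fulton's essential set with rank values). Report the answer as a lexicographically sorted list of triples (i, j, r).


The tightest implied rank at each (i,j), from the 18 conditions:

  i=1: 0 | 0 | 0 | 0 | 0 | 1 | 1 | 1
  i=2: 0 | 0 | 0 | 0 | 1 | 2 | 2 | 2
  i=3: 0 | 1 | 1 | 1 | 2 | 3 | 3 | 3
  i=4: 0 | 1 | 1 | 2 | 3 | 4 | 4 | 4
  i=5: 0 | 1 | 1 | 2 | 3 | 4 | 4 | 5
  i=6: 0 | 1 | 2 | 3 | 4 | 5 | 5 | 6
  i=7: 0 | 1 | 2 | 3 | 4 | 5 | 6 | 7
  i=8: 1 | 2 | 3 | 4 | 5 | 6 | 7 | 8

the unique w with this rank table is (6, 5, 2, 4, 8, 3, 7, 1).

|D(w)|=17, |Ess(w)|=5:

[(1, 5, 0), (2, 4, 0), (5, 3, 1), (5, 7, 4), (7, 1, 0)]


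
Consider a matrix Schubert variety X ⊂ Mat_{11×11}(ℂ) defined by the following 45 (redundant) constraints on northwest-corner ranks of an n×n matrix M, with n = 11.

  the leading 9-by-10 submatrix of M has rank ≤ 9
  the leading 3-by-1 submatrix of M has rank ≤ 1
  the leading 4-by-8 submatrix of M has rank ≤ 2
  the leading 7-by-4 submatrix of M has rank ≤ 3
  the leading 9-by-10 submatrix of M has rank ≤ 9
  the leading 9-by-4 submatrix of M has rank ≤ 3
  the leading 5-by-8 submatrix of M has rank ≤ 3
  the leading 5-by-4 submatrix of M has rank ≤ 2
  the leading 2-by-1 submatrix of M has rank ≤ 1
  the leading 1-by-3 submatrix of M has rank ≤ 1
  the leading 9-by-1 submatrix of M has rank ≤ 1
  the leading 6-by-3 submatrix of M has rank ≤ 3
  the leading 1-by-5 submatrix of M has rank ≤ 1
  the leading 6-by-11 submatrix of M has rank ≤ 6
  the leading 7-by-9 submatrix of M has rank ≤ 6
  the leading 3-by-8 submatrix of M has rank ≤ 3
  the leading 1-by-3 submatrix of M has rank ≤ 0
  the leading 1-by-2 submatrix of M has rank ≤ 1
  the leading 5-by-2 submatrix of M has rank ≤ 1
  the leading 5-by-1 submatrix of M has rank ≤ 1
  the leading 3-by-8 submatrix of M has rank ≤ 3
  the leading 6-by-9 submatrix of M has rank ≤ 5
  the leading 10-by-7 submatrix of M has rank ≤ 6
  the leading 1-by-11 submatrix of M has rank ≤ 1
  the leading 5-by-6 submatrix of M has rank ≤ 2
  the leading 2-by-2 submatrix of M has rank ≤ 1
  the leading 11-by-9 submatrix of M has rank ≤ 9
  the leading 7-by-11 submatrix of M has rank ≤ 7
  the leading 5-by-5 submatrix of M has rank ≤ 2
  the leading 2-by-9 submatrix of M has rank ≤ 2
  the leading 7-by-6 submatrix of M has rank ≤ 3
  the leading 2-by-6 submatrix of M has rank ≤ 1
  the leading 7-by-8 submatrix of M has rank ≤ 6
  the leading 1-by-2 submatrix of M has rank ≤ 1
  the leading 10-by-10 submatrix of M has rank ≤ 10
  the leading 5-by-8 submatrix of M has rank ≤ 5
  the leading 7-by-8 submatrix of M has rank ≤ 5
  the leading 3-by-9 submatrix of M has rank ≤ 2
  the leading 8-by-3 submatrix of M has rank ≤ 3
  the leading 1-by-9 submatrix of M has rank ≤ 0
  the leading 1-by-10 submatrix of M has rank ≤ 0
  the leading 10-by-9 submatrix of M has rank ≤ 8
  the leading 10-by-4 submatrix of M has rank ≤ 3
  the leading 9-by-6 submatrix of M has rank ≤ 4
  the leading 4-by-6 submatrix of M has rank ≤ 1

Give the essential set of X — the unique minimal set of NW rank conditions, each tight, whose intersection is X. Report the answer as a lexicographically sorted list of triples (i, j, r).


Computing R[i][j] = min implied NW-rank bound (n=11, 45 conditions):

  R[1]: 0 | 0 | 0 | 0 | 0 | 0 | 0 | 0 | 0 | 0 | 1
  R[2]: 1 | 1 | 1 | 1 | 1 | 1 | 1 | 1 | 1 | 1 | 2
  R[3]: 1 | 1 | 1 | 1 | 1 | 1 | 2 | 2 | 2 | 2 | 3
  R[4]: 1 | 1 | 1 | 1 | 1 | 1 | 2 | 2 | 3 | 3 | 4
  R[5]: 1 | 1 | 2 | 2 | 2 | 2 | 3 | 3 | 4 | 4 | 5
  R[6]: 1 | 2 | 3 | 3 | 3 | 3 | 4 | 4 | 5 | 5 | 6
  R[7]: 1 | 2 | 3 | 3 | 3 | 3 | 4 | 5 | 6 | 6 | 7
  R[8]: 1 | 2 | 3 | 3 | 4 | 4 | 5 | 6 | 7 | 7 | 8
  R[9]: 1 | 2 | 3 | 3 | 4 | 4 | 5 | 6 | 7 | 8 | 9
  R[10]: 1 | 2 | 3 | 3 | 4 | 5 | 6 | 7 | 8 | 9 | 10
  R[11]: 1 | 2 | 3 | 4 | 5 | 6 | 7 | 8 | 9 | 10 | 11

the unique w with this rank table is (11, 1, 7, 9, 3, 2, 8, 5, 10, 6, 4).

ℓ(w)=29; the 7 essential cells (i,j,r):

[(1, 10, 0), (4, 6, 1), (4, 8, 2), (5, 2, 1), (7, 6, 3), (9, 6, 4), (10, 4, 3)]


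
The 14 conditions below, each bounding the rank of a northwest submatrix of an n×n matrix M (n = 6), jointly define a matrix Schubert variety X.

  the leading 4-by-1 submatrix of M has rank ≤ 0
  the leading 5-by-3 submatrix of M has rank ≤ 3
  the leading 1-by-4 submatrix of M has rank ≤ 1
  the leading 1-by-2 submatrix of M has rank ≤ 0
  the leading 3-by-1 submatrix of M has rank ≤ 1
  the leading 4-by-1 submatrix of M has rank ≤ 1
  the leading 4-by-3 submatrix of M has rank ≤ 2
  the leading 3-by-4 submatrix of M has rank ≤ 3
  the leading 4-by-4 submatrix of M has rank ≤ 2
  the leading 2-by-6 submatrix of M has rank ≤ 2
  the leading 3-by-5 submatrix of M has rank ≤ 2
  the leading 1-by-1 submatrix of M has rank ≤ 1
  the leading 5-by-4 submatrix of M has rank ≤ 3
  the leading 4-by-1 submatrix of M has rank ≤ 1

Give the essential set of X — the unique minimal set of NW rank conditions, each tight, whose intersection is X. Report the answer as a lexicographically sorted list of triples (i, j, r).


Rank table r_w(6×6) implied by the 14 constraints:

  row 1: 0  0  1  1  1  1
  row 2: 0  1  2  2  2  2
  row 3: 0  1  2  2  2  3
  row 4: 0  1  2  2  3  4
  row 5: 1  2  3  3  4  5
  row 6: 1  2  3  4  5  6

second differences of R give the permutation w = (3, 2, 6, 5, 1, 4).

D(w) has 8 cells with 4 SE-corners; essential set:

[(1, 2, 0), (3, 5, 2), (4, 1, 0), (4, 4, 2)]


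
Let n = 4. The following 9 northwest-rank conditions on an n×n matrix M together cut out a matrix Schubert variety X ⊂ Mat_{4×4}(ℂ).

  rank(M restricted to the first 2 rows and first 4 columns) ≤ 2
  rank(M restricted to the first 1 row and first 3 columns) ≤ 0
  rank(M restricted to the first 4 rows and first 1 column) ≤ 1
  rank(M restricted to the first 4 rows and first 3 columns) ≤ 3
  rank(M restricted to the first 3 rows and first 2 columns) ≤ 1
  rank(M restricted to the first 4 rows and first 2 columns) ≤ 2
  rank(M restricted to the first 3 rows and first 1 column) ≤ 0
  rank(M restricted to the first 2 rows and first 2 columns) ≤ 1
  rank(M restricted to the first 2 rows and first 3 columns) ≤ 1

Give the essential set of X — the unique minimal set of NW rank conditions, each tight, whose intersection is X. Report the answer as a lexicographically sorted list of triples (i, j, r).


The tightest implied rank at each (i,j), from the 9 conditions:

  row 1: 0, 0, 0, 1
  row 2: 0, 1, 1, 2
  row 3: 0, 1, 2, 3
  row 4: 1, 2, 3, 4

giving w = (4, 2, 3, 1) via Δ²R.

2 SE-corners of the 5-cell Rothe diagram give Ess(w):

[(1, 3, 0), (3, 1, 0)]


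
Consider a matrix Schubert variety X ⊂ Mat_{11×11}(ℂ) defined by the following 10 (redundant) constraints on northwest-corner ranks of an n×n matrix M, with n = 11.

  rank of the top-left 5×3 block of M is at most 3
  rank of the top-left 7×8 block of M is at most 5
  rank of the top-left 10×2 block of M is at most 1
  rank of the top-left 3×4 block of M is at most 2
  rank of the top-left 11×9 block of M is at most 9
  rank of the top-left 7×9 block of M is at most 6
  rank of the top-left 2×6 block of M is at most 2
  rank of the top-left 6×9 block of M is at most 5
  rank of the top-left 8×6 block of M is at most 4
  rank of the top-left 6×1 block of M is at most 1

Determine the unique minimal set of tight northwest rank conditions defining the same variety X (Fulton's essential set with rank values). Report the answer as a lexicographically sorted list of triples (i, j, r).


Rank table r_w(11×11) implied by the 10 constraints:

  row 1: 1, 1, 1, 1, 1, 1, 1, 1, 1, 1, 1
  row 2: 1, 1, 2, 2, 2, 2, 2, 2, 2, 2, 2
  row 3: 1, 1, 2, 2, 3, 3, 3, 3, 3, 3, 3
  row 4: 1, 1, 2, 3, 4, 4, 4, 4, 4, 4, 4
  row 5: 1, 1, 2, 3, 4, 4, 5, 5, 5, 5, 5
  row 6: 1, 1, 2, 3, 4, 4, 5, 5, 5, 6, 6
  row 7: 1, 1, 2, 3, 4, 4, 5, 5, 6, 7, 7
  row 8: 1, 1, 2, 3, 4, 4, 5, 6, 7, 8, 8
  row 9: 1, 1, 2, 3, 4, 5, 6, 7, 8, 9, 9
  row 10: 1, 1, 2, 3, 4, 5, 6, 7, 8, 9, 10
  row 11: 1, 2, 3, 4, 5, 6, 7, 8, 9, 10, 11

giving w = (1, 3, 5, 4, 7, 10, 9, 8, 6, 11, 2) via Δ²R.

5 SE-corners of the 17-cell Rothe diagram give Ess(w):

[(3, 4, 2), (6, 9, 5), (7, 8, 5), (8, 6, 4), (10, 2, 1)]


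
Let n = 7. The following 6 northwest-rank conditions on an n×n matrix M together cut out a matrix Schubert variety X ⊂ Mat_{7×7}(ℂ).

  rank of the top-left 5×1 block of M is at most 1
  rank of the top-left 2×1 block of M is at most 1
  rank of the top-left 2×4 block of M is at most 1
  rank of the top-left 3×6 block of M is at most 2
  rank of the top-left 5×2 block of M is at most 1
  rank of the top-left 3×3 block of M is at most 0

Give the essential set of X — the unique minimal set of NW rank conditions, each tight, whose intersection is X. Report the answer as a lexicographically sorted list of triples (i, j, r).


Recovering R(i,j) via the rank-extension bound from the 6 conditions:

  i=1: 0 0 0 1 1 1 1
  i=2: 0 0 0 1 2 2 2
  i=3: 0 0 0 1 2 2 3
  i=4: 1 1 1 2 3 3 4
  i=5: 1 1 2 3 4 4 5
  i=6: 1 2 3 4 5 5 6
  i=7: 1 2 3 4 5 6 7

reading off 1-entries of Δ²R: w = (4, 5, 7, 1, 3, 2, 6).

Fulton essential set (3 of the 11 Rothe cells):

[(3, 3, 0), (3, 6, 2), (5, 2, 1)]


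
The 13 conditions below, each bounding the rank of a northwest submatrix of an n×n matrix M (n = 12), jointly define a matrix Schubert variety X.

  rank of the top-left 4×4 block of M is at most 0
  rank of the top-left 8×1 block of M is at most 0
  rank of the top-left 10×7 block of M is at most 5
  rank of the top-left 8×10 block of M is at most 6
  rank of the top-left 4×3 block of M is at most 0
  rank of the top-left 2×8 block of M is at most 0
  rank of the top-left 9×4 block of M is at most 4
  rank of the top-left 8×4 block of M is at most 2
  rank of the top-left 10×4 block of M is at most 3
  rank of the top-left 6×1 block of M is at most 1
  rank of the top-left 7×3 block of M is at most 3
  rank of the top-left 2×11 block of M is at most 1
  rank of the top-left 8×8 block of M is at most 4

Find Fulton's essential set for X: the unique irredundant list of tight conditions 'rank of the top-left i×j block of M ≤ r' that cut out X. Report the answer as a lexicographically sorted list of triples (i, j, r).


Reconstructing r_w from the 13 given conditions:

  row 1: 0  0  0  0  0  0  0  0  1  1  1  1
  row 2: 0  0  0  0  0  0  0  0  1  1  1  2
  row 3: 0  0  0  0  1  1  1  1  2  2  2  3
  row 4: 0  0  0  0  1  2  2  2  3  3  3  4
  row 5: 0  1  1  1  2  3  3  3  4  4  4  5
  row 6: 0  1  2  2  3  4  4  4  5  5  5  6
  row 7: 0  1  2  2  3  4  4  4  5  6  6  7
  row 8: 0  1  2  2  3  4  4  4  5  6  7  8
  row 9: 1  2  3  3  4  5  5  5  6  7  8  9
  row 10: 1  2  3  3  4  5  5  6  7  8  9  10
  row 11: 1  2  3  4  5  6  6  7  8  9  10  11
  row 12: 1  2  3  4  5  6  7  8  9  10  11  12

reading off 1-entries of Δ²R: w = (9, 12, 5, 6, 2, 3, 10, 11, 1, 8, 4, 7).

Rothe diagram D(w) (38 cells), 8 SE-corners (essential conditions):

[(2, 8, 0), (2, 11, 1), (4, 4, 0), (8, 1, 0), (8, 4, 2), (8, 8, 4), (10, 4, 3), (10, 7, 5)]


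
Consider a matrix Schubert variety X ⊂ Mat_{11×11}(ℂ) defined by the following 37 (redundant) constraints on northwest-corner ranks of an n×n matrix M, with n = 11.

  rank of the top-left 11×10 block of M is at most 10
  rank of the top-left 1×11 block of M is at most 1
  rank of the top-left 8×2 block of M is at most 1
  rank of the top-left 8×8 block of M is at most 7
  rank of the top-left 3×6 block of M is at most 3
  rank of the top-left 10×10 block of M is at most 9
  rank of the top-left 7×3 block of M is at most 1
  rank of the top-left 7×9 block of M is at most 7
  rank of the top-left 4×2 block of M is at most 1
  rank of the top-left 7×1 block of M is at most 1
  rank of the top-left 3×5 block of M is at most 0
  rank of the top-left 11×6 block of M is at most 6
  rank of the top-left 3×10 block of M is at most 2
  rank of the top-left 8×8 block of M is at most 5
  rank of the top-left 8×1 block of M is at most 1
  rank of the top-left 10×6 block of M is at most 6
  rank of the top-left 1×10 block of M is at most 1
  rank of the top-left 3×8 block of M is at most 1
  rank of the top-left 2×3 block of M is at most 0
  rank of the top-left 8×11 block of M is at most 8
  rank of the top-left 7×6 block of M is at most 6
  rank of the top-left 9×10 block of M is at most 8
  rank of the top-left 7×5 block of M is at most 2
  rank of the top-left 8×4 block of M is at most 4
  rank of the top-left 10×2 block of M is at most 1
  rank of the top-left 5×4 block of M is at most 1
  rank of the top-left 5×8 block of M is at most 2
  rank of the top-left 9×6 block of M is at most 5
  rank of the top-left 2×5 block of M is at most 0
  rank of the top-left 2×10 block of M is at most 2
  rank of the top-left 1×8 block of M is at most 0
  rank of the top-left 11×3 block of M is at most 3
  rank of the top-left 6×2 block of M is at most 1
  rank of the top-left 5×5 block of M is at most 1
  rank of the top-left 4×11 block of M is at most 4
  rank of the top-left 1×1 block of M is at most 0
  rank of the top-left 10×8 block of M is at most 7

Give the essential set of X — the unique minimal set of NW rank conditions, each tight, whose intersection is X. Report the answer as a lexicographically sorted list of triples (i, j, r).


Rank table r_w(11×11) implied by the 37 constraints:

  0 | 0 | 0 | 0 | 0 | 0 | 0 | 0 | 1 | 1 | 1
  0 | 0 | 0 | 0 | 0 | 1 | 1 | 1 | 2 | 2 | 2
  0 | 0 | 0 | 0 | 0 | 1 | 1 | 1 | 2 | 2 | 3
  1 | 1 | 1 | 1 | 1 | 2 | 2 | 2 | 3 | 3 | 4
  1 | 1 | 1 | 1 | 1 | 2 | 2 | 2 | 3 | 4 | 5
  1 | 1 | 1 | 2 | 2 | 3 | 3 | 3 | 4 | 5 | 6
  1 | 1 | 1 | 2 | 2 | 3 | 4 | 4 | 5 | 6 | 7
  1 | 1 | 2 | 3 | 3 | 4 | 5 | 5 | 6 | 7 | 8
  1 | 1 | 2 | 3 | 4 | 5 | 6 | 6 | 7 | 8 | 9
  1 | 1 | 2 | 3 | 4 | 5 | 6 | 7 | 8 | 9 | 10
  1 | 2 | 3 | 4 | 5 | 6 | 7 | 8 | 9 | 10 | 11

giving w = (9, 6, 11, 1, 10, 4, 7, 3, 5, 8, 2) via Δ²R.

Fulton essential set (9 of the 35 Rothe cells):

[(1, 8, 0), (3, 5, 0), (3, 8, 1), (3, 10, 2), (5, 5, 1), (5, 8, 2), (7, 3, 1), (7, 5, 2), (10, 2, 1)]


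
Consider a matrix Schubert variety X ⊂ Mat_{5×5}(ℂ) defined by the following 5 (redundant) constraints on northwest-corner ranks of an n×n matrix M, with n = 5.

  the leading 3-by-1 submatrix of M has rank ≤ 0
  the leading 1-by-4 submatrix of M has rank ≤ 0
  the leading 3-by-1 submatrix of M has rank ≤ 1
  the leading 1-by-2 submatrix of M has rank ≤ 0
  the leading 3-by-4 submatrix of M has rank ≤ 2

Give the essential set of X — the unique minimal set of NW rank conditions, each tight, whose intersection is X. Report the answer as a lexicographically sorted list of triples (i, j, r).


The tightest implied rank at each (i,j), from the 5 conditions:

  0 0 0 0 1
  0 1 1 1 2
  0 1 2 2 3
  1 2 3 3 4
  1 2 3 4 5

the unique w with this rank table is (5, 2, 3, 1, 4).

2 SE-corners of the 6-cell Rothe diagram give Ess(w):

[(1, 4, 0), (3, 1, 0)]


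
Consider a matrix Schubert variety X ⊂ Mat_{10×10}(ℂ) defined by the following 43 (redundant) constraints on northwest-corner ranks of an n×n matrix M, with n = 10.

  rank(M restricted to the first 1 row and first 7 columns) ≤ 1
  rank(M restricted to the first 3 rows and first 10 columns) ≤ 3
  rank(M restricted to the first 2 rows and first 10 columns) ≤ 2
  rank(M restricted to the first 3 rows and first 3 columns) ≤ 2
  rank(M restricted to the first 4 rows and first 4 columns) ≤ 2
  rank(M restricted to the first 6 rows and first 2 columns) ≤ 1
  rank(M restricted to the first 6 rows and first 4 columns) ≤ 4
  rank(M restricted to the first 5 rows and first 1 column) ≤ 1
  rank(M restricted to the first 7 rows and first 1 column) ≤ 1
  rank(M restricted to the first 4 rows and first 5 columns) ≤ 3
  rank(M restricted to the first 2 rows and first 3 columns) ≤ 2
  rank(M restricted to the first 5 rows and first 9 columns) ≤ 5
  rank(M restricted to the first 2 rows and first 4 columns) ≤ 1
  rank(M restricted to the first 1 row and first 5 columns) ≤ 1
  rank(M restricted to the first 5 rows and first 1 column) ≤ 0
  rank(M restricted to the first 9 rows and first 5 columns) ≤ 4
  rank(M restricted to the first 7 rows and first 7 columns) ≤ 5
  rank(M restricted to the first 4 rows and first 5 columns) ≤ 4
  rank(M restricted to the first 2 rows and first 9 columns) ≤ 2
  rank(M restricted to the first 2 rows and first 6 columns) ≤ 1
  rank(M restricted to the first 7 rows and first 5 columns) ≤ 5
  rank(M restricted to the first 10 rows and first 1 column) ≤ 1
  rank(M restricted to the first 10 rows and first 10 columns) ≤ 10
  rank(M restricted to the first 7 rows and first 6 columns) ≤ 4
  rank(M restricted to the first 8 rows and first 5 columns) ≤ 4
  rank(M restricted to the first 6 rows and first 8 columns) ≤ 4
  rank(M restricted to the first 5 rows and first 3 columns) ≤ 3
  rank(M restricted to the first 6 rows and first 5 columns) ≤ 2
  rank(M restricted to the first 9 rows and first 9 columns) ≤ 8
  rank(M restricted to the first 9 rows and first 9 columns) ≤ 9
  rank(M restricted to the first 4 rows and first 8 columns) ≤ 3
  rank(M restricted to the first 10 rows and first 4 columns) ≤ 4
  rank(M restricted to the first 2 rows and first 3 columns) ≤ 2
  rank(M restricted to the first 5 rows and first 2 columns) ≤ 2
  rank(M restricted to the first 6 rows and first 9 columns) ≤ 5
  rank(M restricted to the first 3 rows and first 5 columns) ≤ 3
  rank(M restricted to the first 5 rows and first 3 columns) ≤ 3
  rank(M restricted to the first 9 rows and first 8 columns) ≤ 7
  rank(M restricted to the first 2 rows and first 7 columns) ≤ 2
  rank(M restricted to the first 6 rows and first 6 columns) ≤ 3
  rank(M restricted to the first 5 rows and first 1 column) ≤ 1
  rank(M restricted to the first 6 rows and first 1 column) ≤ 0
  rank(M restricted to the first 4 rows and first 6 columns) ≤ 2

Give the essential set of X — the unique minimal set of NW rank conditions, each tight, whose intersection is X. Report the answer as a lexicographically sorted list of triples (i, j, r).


Computing R[i][j] = min implied NW-rank bound (n=10, 43 conditions):

  row 1: 0 1 1 1 1 1 1 1 1 1
  row 2: 0 1 1 1 1 1 2 2 2 2
  row 3: 0 1 2 2 2 2 3 3 3 3
  row 4: 0 1 2 2 2 2 3 3 4 4
  row 5: 0 1 2 2 2 3 4 4 5 5
  row 6: 0 1 2 2 2 3 4 4 5 6
  row 7: 1 2 3 3 3 4 5 5 6 7
  row 8: 1 2 3 4 4 5 6 6 7 8
  row 9: 1 2 3 4 4 5 6 7 8 9
  row 10: 1 2 3 4 5 6 7 8 9 10

reading off 1-entries of Δ²R: w = (2, 7, 3, 9, 6, 10, 1, 4, 8, 5).

|D(w)|=20, |Ess(w)|=7:

[(2, 6, 1), (4, 6, 2), (4, 8, 3), (6, 1, 0), (6, 5, 2), (6, 8, 4), (9, 5, 4)]


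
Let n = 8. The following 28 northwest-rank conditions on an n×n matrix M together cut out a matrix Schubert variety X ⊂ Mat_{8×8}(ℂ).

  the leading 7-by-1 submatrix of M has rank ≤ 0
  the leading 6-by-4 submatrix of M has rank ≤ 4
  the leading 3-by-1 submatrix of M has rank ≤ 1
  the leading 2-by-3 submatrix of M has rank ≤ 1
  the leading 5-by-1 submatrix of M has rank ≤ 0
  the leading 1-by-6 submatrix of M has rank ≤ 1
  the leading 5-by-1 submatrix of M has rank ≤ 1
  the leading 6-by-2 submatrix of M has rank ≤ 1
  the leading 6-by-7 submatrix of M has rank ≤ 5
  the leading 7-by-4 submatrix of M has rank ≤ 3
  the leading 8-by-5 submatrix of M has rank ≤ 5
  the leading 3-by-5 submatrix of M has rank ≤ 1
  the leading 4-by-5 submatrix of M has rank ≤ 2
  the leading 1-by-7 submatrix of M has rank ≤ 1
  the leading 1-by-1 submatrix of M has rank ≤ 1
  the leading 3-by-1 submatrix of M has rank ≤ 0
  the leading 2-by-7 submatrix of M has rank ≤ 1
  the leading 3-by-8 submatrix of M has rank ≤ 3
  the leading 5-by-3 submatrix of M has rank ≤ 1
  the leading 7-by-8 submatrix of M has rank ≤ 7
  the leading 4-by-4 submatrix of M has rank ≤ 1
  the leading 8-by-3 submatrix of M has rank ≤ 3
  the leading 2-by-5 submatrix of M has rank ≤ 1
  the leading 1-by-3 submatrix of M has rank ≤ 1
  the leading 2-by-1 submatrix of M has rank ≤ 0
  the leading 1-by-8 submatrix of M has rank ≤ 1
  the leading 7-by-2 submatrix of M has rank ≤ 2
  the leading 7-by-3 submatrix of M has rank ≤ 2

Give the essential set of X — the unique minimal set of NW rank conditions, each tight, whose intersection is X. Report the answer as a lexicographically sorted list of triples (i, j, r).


Recovering R(i,j) via the rank-extension bound from the 28 conditions:

  row 1: 0  1  1  1  1  1  1  1
  row 2: 0  1  1  1  1  1  1  2
  row 3: 0  1  1  1  1  2  2  3
  row 4: 0  1  1  1  2  3  3  4
  row 5: 0  1  1  2  3  4  4  5
  row 6: 0  1  2  3  4  5  5  6
  row 7: 0  1  2  3  4  5  6  7
  row 8: 1  2  3  4  5  6  7  8

the unique w with this rank table is (2, 8, 6, 5, 4, 3, 7, 1).

5 SE-corners of the 18-cell Rothe diagram give Ess(w):

[(2, 7, 1), (3, 5, 1), (4, 4, 1), (5, 3, 1), (7, 1, 0)]
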